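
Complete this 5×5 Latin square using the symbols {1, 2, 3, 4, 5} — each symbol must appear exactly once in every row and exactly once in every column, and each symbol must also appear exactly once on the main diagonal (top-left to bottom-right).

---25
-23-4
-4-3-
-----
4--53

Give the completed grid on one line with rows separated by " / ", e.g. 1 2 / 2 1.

1 3 4 2 5 / 5 2 3 1 4 / 2 4 5 3 1 / 3 5 1 4 2 / 4 1 2 5 3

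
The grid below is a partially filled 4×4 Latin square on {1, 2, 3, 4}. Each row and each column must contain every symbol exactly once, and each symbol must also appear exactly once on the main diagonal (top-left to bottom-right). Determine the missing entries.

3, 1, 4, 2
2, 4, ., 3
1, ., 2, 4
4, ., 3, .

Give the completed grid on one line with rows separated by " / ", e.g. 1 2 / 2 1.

3 1 4 2 / 2 4 1 3 / 1 3 2 4 / 4 2 3 1

(r2,c3) = 1
(r3,c2) = 3
(r4,c2) = 2
(r4,c4) = 1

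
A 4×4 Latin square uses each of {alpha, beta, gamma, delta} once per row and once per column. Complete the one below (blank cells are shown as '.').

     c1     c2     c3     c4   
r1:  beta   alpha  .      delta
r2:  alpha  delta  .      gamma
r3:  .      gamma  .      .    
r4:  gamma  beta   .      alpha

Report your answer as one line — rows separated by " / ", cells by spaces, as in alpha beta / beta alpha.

beta alpha gamma delta / alpha delta beta gamma / delta gamma alpha beta / gamma beta delta alpha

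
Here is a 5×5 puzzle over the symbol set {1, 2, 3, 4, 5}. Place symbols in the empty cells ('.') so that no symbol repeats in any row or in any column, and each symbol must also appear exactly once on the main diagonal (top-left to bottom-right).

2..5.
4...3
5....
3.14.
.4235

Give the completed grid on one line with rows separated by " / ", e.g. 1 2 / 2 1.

(r2,c2) = 1
(r2,c3) = 5
(r2,c4) = 2
(r3,c3) = 3
(r3,c4) = 1
(r4,c5) = 2
(r5,c1) = 1
(r1,c2) = 3
(r1,c3) = 4
(r1,c5) = 1
(r3,c2) = 2
(r3,c5) = 4
(r4,c2) = 5

2 3 4 5 1 / 4 1 5 2 3 / 5 2 3 1 4 / 3 5 1 4 2 / 1 4 2 3 5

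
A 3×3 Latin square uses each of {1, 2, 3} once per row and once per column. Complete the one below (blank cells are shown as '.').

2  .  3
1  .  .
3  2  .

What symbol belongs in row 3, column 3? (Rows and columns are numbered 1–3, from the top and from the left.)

row 1 has {2,3}; column 2 has {2} — only 1 is left for (r1,c2).
row 2 has {1}; column 2 has {1,2} — only 3 is left for (r2,c2).
row 2 has {1,3}; column 3 has {3} — only 2 is left for (r2,c3).
row 3 has {2,3}; column 3 has {2,3} — only 1 is left for (r3,c3).

1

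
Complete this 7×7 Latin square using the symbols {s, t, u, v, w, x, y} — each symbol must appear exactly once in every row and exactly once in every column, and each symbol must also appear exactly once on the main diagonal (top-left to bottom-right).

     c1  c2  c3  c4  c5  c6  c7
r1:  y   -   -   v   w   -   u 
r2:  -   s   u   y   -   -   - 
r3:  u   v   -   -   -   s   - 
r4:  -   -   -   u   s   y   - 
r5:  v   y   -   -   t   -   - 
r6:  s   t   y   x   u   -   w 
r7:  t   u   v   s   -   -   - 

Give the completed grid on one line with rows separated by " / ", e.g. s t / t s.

y x s v w t u / w s u y v x t / u v w t x s y / x w t u s y v / v y x w t u s / s t y x u v w / t u v s y w x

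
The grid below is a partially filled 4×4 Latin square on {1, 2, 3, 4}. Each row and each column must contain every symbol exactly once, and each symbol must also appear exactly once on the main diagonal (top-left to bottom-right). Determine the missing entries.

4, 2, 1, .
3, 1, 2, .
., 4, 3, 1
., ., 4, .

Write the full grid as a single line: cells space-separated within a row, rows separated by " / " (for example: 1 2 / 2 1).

At row 1, column 4: row 1 has {1,2,4}; column 4 has {1}; that leaves 3.
At row 2, column 4: row 2 has {1,2,3}; column 4 has {1,3}; that leaves 4.
At row 3, column 1: row 3 has {1,3,4}; column 1 has {3,4}; that leaves 2.
At row 4, column 1: row 4 has {4}; column 1 has {2,3,4}; that leaves 1.
At row 4, column 2: row 4 has {1,4}; column 2 has {1,2,4}; that leaves 3.
At row 4, column 4: row 4 has {1,3,4}; column 4 has {1,3,4}; the diagonal has {1,3,4}; that leaves 2.

4 2 1 3 / 3 1 2 4 / 2 4 3 1 / 1 3 4 2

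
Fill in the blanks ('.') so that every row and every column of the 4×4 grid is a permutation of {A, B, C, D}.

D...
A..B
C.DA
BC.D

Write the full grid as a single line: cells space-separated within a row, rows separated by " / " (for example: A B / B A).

D A B C / A D C B / C B D A / B C A D

(r1,c4) = C
(r2,c2) = D
(r2,c3) = C
(r3,c2) = B
(r4,c3) = A
(r1,c2) = A
(r1,c3) = B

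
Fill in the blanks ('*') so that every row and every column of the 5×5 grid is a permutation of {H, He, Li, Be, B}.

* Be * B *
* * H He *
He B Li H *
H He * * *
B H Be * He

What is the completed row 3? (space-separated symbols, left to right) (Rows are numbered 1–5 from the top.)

He B Li H Be

(r1,c1) = Li
(r1,c3) = He
(r1,c5) = H
(r2,c1) = Be
(r2,c2) = Li
(r2,c5) = B
(r3,c5) = Be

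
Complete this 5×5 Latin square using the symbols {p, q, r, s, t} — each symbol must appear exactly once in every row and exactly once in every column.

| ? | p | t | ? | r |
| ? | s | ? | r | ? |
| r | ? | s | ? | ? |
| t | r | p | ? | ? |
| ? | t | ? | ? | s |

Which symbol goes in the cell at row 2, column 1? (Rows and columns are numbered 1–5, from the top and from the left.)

p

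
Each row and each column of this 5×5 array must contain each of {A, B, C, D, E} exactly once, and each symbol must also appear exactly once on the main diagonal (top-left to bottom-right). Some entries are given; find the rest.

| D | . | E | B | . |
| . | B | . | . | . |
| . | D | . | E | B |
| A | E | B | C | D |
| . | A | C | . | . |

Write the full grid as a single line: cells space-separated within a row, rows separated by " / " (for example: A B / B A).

D C E B A / E B D A C / C D A E B / A E B C D / B A C D E

(r1,c2): row 1 has {B,D,E}; column 2 has {A,B,D,E}, so it must be C.
(r1,c5): row 1 has {B,C,D,E}; column 5 has {B,D}, so it must be A.
(r3,c1): row 3 has {B,D,E}; column 1 has {A,D}, so it must be C.
(r3,c3): row 3 has {B,C,D,E}; column 3 has {B,C,E}; the diagonal has {B,C,D}, so it must be A.
(r5,c4): row 5 has {A,C}; column 4 has {B,C,E}, so it must be D.
(r5,c5): row 5 has {A,C,D}; column 5 has {A,B,D}; the diagonal has {A,B,C,D}, so it must be E.
(r2,c1): row 2 has {B}; column 1 has {A,C,D}, so it must be E.
(r2,c3): row 2 has {B,E}; column 3 has {A,B,C,E}, so it must be D.
(r2,c4): row 2 has {B,D,E}; column 4 has {B,C,D,E}, so it must be A.
(r2,c5): row 2 has {A,B,D,E}; column 5 has {A,B,D,E}, so it must be C.
(r5,c1): row 5 has {A,C,D,E}; column 1 has {A,C,D,E}, so it must be B.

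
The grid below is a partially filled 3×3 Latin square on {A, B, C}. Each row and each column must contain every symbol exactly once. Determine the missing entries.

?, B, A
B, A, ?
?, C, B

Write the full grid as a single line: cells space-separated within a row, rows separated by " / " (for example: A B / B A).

C B A / B A C / A C B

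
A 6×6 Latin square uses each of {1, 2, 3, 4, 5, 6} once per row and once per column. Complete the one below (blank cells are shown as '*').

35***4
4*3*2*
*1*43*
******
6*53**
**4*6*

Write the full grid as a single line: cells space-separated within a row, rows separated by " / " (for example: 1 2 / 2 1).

3 5 6 2 1 4 / 4 6 3 1 2 5 / 5 1 2 4 3 6 / 2 4 1 6 5 3 / 6 2 5 3 4 1 / 1 3 4 5 6 2

row 1 has {3,4,5}; column 5 has {2,3,6} — only 1 is left for (r1,c5).
row 2 has {2,3,4}; column 2 has {1,5} — only 6 is left for (r2,c2).
row 5 has {3,5,6}; column 5 has {1,2,3,6} — only 4 is left for (r5,c5).
row 4 is empty so far; column 5 has {1,2,3,4,6} — only 5 is left for (r4,c5).
row 5 has {3,4,5,6}; column 2 has {1,5,6} — only 2 is left for (r5,c2).
row 5 has {2,3,4,5,6}; column 6 has {4} — only 1 is left for (r5,c6).
row 6 has {4,6}; column 2 has {1,2,5,6} — only 3 is left for (r6,c2).
row 2 has {2,3,4,6}; column 6 has {1,4} — only 5 is left for (r2,c6).
row 4 has {5}; column 2 has {1,2,3,5,6} — only 4 is left for (r4,c2).
row 6 has {3,4,6}; column 6 has {1,4,5} — only 2 is left for (r6,c6).
row 2 has {2,3,4,5,6}; column 4 has {3,4} — only 1 is left for (r2,c4).
row 3 has {1,3,4}; column 6 has {1,2,4,5} — only 6 is left for (r3,c6).
row 4 has {4,5}; column 6 has {1,2,4,5,6} — only 3 is left for (r4,c6).
row 6 has {2,3,4,6}; column 4 has {1,3,4} — only 5 is left for (r6,c4).
row 3 has {1,3,4,6}; column 3 has {3,4,5} — only 2 is left for (r3,c3).
row 6 has {2,3,4,5,6}; column 1 has {3,4,6} — only 1 is left for (r6,c1).
row 1 has {1,3,4,5}; column 3 has {2,3,4,5} — only 6 is left for (r1,c3).
row 1 has {1,3,4,5,6}; column 4 has {1,3,4,5} — only 2 is left for (r1,c4).
row 3 has {1,2,3,4,6}; column 1 has {1,3,4,6} — only 5 is left for (r3,c1).
row 4 has {3,4,5}; column 1 has {1,3,4,5,6} — only 2 is left for (r4,c1).
row 4 has {2,3,4,5}; column 3 has {2,3,4,5,6} — only 1 is left for (r4,c3).
row 4 has {1,2,3,4,5}; column 4 has {1,2,3,4,5} — only 6 is left for (r4,c4).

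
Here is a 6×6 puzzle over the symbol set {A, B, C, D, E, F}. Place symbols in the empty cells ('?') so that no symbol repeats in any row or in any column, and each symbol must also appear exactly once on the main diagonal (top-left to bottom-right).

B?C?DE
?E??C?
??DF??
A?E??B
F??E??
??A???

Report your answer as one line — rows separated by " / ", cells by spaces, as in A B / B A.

(r1,c4): row 1 has {B,C,D,E}; column 4 has {E,F}, so it must be A.
(r2,c1): row 2 has {C,E}; column 1 has {A,B,F}, so it must be D.
(r2,c4): row 2 has {C,D,E}; column 4 has {A,E,F}, so it must be B.
(r4,c4): row 4 has {A,B,E}; column 4 has {A,B,E,F}; the diagonal has {B,D,E}, so it must be C.
(r4,c5): row 4 has {A,B,C,E}; column 5 has {C,D}, so it must be F.
(r5,c3): row 5 has {E,F}; column 3 has {A,C,D,E}, so it must be B.
(r5,c5): row 5 has {B,E,F}; column 5 has {C,D,F}; the diagonal has {B,C,D,E}, so it must be A.
(r6,c4): row 6 has {A}; column 4 has {A,B,C,E,F}, so it must be D.
(r6,c6): row 6 has {A,D}; column 6 has {B,E}; the diagonal has {A,B,C,D,E}, so it must be F.
(r1,c2): row 1 has {A,B,C,D,E}; column 2 has {E}, so it must be F.
(r2,c3): row 2 has {B,C,D,E}; column 3 has {A,B,C,D,E}, so it must be F.
(r2,c6): row 2 has {B,C,D,E,F}; column 6 has {B,E,F}, so it must be A.
(r3,c6): row 3 has {D,F}; column 6 has {A,B,E,F}, so it must be C.
(r4,c2): row 4 has {A,B,C,E,F}; column 2 has {E,F}, so it must be D.
(r5,c2): row 5 has {A,B,E,F}; column 2 has {D,E,F}, so it must be C.
(r5,c6): row 5 has {A,B,C,E,F}; column 6 has {A,B,C,E,F}, so it must be D.
(r6,c2): row 6 has {A,D,F}; column 2 has {C,D,E,F}, so it must be B.
(r6,c5): row 6 has {A,B,D,F}; column 5 has {A,C,D,F}, so it must be E.
(r3,c1): row 3 has {C,D,F}; column 1 has {A,B,D,F}, so it must be E.
(r3,c2): row 3 has {C,D,E,F}; column 2 has {B,C,D,E,F}, so it must be A.
(r3,c5): row 3 has {A,C,D,E,F}; column 5 has {A,C,D,E,F}, so it must be B.
(r6,c1): row 6 has {A,B,D,E,F}; column 1 has {A,B,D,E,F}, so it must be C.

B F C A D E / D E F B C A / E A D F B C / A D E C F B / F C B E A D / C B A D E F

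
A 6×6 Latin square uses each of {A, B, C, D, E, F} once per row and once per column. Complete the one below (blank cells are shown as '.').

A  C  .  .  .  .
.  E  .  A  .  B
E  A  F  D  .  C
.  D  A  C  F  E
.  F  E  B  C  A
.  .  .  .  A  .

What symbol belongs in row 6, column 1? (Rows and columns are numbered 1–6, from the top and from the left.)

C

(r2,c5) = D
(r3,c5) = B
(r4,c1) = B
(r5,c1) = D
(r6,c2) = B
(r1,c5) = E
(r2,c3) = C
(r6,c3) = D
(r6,c6) = F
(r1,c3) = B
(r1,c4) = F
(r1,c6) = D
(r2,c1) = F
(r6,c1) = C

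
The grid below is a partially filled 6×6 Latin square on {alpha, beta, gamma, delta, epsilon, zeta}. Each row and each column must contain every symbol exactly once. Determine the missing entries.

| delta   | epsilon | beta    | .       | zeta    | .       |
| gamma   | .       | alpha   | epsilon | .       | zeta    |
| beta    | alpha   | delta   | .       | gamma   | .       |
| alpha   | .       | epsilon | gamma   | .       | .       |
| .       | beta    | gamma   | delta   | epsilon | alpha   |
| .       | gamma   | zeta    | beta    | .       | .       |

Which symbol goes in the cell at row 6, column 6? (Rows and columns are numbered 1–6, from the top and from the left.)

Cell (r1,c4): row 1 has {beta,delta,epsilon,zeta}; column 4 has {beta,gamma,delta,epsilon} → alpha.
Cell (r1,c6): row 1 has {alpha,beta,delta,epsilon,zeta}; column 6 has {alpha,zeta} → gamma.
Cell (r2,c2): row 2 has {alpha,gamma,epsilon,zeta}; column 2 has {alpha,beta,gamma,epsilon} → delta.
Cell (r2,c5): row 2 has {alpha,gamma,delta,epsilon,zeta}; column 5 has {gamma,epsilon,zeta} → beta.
Cell (r3,c4): row 3 has {alpha,beta,gamma,delta}; column 4 has {alpha,beta,gamma,delta,epsilon} → zeta.
Cell (r3,c6): row 3 has {alpha,beta,gamma,delta,zeta}; column 6 has {alpha,gamma,zeta} → epsilon.
Cell (r4,c2): row 4 has {alpha,gamma,epsilon}; column 2 has {alpha,beta,gamma,delta,epsilon} → zeta.
Cell (r4,c5): row 4 has {alpha,gamma,epsilon,zeta}; column 5 has {beta,gamma,epsilon,zeta} → delta.
Cell (r4,c6): row 4 has {alpha,gamma,delta,epsilon,zeta}; column 6 has {alpha,gamma,epsilon,zeta} → beta.
Cell (r5,c1): row 5 has {alpha,beta,gamma,delta,epsilon}; column 1 has {alpha,beta,gamma,delta} → zeta.
Cell (r6,c1): row 6 has {beta,gamma,zeta}; column 1 has {alpha,beta,gamma,delta,zeta} → epsilon.
Cell (r6,c5): row 6 has {beta,gamma,epsilon,zeta}; column 5 has {beta,gamma,delta,epsilon,zeta} → alpha.
Cell (r6,c6): row 6 has {alpha,beta,gamma,epsilon,zeta}; column 6 has {alpha,beta,gamma,epsilon,zeta} → delta.

delta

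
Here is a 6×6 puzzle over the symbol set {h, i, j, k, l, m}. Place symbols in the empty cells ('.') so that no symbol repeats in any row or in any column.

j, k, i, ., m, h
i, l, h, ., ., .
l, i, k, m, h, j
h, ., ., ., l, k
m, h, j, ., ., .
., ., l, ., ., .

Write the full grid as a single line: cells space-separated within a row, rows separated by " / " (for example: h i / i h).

(r1,c4) = l
(r2,c6) = m
(r4,c3) = m
(r6,c1) = k
(r6,c6) = i
(r4,c2) = j
(r4,c4) = i
(r5,c4) = k
(r5,c5) = i
(r5,c6) = l
(r6,c2) = m
(r6,c5) = j
(r2,c4) = j
(r2,c5) = k
(r6,c4) = h

j k i l m h / i l h j k m / l i k m h j / h j m i l k / m h j k i l / k m l h j i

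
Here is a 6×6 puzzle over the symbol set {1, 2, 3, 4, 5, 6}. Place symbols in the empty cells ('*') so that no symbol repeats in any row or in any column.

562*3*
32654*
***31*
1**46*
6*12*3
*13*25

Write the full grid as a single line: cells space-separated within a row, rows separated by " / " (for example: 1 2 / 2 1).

5 6 2 1 3 4 / 3 2 6 5 4 1 / 2 5 4 3 1 6 / 1 3 5 4 6 2 / 6 4 1 2 5 3 / 4 1 3 6 2 5

At row 1, column 4: row 1 has {2,3,5,6}; column 4 has {2,3,4,5}; that leaves 1.
At row 1, column 6: row 1 has {1,2,3,5,6}; column 6 has {3,5}; that leaves 4.
At row 2, column 6: row 2 has {2,3,4,5,6}; column 6 has {3,4,5}; that leaves 1.
At row 4, column 3: row 4 has {1,4,6}; column 3 has {1,2,3,6}; that leaves 5.
At row 4, column 6: row 4 has {1,4,5,6}; column 6 has {1,3,4,5}; that leaves 2.
At row 5, column 5: row 5 has {1,2,3,6}; column 5 has {1,2,3,4,6}; that leaves 5.
At row 6, column 1: row 6 has {1,2,3,5}; column 1 has {1,3,5,6}; that leaves 4.
At row 6, column 4: row 6 has {1,2,3,4,5}; column 4 has {1,2,3,4,5}; that leaves 6.
At row 3, column 1: row 3 has {1,3}; column 1 has {1,3,4,5,6}; that leaves 2.
At row 3, column 3: row 3 has {1,2,3}; column 3 has {1,2,3,5,6}; that leaves 4.
At row 3, column 6: row 3 has {1,2,3,4}; column 6 has {1,2,3,4,5}; that leaves 6.
At row 4, column 2: row 4 has {1,2,4,5,6}; column 2 has {1,2,6}; that leaves 3.
At row 5, column 2: row 5 has {1,2,3,5,6}; column 2 has {1,2,3,6}; that leaves 4.
At row 3, column 2: row 3 has {1,2,3,4,6}; column 2 has {1,2,3,4,6}; that leaves 5.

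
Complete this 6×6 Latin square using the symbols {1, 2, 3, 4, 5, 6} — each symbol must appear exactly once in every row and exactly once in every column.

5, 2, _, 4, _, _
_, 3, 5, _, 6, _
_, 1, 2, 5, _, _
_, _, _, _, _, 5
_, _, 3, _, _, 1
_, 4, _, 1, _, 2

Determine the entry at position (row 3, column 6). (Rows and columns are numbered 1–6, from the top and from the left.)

3

(r2,c4) = 2
(r2,c6) = 4
(r4,c2) = 6
(r4,c4) = 3
(r5,c2) = 5
(r5,c4) = 6
(r6,c3) = 6
(r1,c3) = 1
(r1,c5) = 3
(r1,c6) = 6
(r2,c1) = 1
(r3,c5) = 4
(r3,c6) = 3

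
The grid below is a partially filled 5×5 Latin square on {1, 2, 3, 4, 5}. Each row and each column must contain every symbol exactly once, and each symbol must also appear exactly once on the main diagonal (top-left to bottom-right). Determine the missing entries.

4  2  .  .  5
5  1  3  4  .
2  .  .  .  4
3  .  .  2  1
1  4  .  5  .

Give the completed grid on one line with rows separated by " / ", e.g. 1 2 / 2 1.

4 2 1 3 5 / 5 1 3 4 2 / 2 3 5 1 4 / 3 5 4 2 1 / 1 4 2 5 3

(r1,c3) = 1
(r1,c4) = 3
(r2,c5) = 2
(r3,c3) = 5
(r3,c4) = 1
(r4,c2) = 5
(r4,c3) = 4
(r5,c3) = 2
(r5,c5) = 3
(r3,c2) = 3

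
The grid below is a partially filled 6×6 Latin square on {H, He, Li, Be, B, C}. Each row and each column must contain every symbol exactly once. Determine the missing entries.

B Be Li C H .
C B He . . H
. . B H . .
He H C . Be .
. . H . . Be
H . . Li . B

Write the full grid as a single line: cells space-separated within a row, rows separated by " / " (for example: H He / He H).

At row 1, column 6: row 1 has {H,Li,Be,B,C}; column 6 has {H,Be,B}; that leaves He.
At row 2, column 4: row 2 has {H,He,B,C}; column 4 has {H,Li,C}; that leaves Be.
At row 2, column 5: row 2 has {H,He,Be,B,C}; column 5 has {H,Be}; that leaves Li.
At row 4, column 4: row 4 has {H,He,Be,C}; column 4 has {H,Li,Be,C}; that leaves B.
At row 4, column 6: row 4 has {H,He,Be,B,C}; column 6 has {H,He,Be,B}; that leaves Li.
At row 5, column 1: row 5 has {H,Be}; column 1 has {H,He,B,C}; that leaves Li.
At row 5, column 4: row 5 has {H,Li,Be}; column 4 has {H,Li,Be,B,C}; that leaves He.
At row 6, column 3: row 6 has {H,Li,B}; column 3 has {H,He,Li,B,C}; that leaves Be.
At row 3, column 1: row 3 has {H,B}; column 1 has {H,He,Li,B,C}; that leaves Be.
At row 3, column 6: row 3 has {H,Be,B}; column 6 has {H,He,Li,Be,B}; that leaves C.
At row 5, column 2: row 5 has {H,He,Li,Be}; column 2 has {H,Be,B}; that leaves C.
At row 5, column 5: row 5 has {H,He,Li,Be,C}; column 5 has {H,Li,Be}; that leaves B.
At row 6, column 2: row 6 has {H,Li,Be,B}; column 2 has {H,Be,B,C}; that leaves He.
At row 6, column 5: row 6 has {H,He,Li,Be,B}; column 5 has {H,Li,Be,B}; that leaves C.
At row 3, column 2: row 3 has {H,Be,B,C}; column 2 has {H,He,Be,B,C}; that leaves Li.
At row 3, column 5: row 3 has {H,Li,Be,B,C}; column 5 has {H,Li,Be,B,C}; that leaves He.

B Be Li C H He / C B He Be Li H / Be Li B H He C / He H C B Be Li / Li C H He B Be / H He Be Li C B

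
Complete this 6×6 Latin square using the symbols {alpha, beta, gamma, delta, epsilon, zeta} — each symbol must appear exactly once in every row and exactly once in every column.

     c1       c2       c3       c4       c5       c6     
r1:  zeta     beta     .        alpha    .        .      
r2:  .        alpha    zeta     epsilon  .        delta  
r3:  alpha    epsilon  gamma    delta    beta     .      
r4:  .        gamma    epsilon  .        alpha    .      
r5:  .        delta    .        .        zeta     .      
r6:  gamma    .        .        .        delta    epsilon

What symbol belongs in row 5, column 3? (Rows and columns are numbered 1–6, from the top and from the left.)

beta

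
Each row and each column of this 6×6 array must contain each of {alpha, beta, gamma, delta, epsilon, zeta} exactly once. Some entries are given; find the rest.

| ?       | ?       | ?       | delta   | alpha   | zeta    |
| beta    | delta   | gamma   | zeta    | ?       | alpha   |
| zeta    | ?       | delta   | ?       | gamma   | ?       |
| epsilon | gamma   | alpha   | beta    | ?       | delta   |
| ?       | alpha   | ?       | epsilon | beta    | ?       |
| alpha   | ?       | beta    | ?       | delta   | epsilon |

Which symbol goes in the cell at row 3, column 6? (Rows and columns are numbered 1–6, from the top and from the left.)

(r1,c1) = gamma
(r1,c3) = epsilon
(r2,c5) = epsilon
(r3,c4) = alpha
(r3,c6) = beta

beta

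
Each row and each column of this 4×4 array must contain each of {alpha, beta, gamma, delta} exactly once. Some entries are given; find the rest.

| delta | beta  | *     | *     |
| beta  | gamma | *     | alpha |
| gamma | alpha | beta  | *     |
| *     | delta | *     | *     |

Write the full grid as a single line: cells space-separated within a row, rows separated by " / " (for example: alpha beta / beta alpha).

delta beta alpha gamma / beta gamma delta alpha / gamma alpha beta delta / alpha delta gamma beta

(r1,c4): row 1 has {beta,delta}; column 4 has {alpha}, so it must be gamma.
(r2,c3): row 2 has {alpha,beta,gamma}; column 3 has {beta}, so it must be delta.
(r3,c4): row 3 has {alpha,beta,gamma}; column 4 has {alpha,gamma}, so it must be delta.
(r4,c1): row 4 has {delta}; column 1 has {beta,gamma,delta}, so it must be alpha.
(r4,c3): row 4 has {alpha,delta}; column 3 has {beta,delta}, so it must be gamma.
(r4,c4): row 4 has {alpha,gamma,delta}; column 4 has {alpha,gamma,delta}, so it must be beta.
(r1,c3): row 1 has {beta,gamma,delta}; column 3 has {beta,gamma,delta}, so it must be alpha.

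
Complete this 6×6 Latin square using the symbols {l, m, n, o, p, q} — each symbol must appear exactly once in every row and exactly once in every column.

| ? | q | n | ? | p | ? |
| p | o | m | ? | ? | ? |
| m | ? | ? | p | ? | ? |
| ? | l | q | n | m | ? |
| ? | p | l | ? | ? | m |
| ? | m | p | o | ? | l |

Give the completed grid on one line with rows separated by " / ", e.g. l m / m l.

(r1,c6): row 1 has {n,p,q}; column 6 has {l,m}, so it must be o.
(r3,c2): row 3 has {m,p}; column 2 has {l,m,o,p,q}, so it must be n.
(r3,c3): row 3 has {m,n,p}; column 3 has {l,m,n,p,q}, so it must be o.
(r3,c6): row 3 has {m,n,o,p}; column 6 has {l,m,o}, so it must be q.
(r4,c1): row 4 has {l,m,n,q}; column 1 has {m,p}, so it must be o.
(r4,c6): row 4 has {l,m,n,o,q}; column 6 has {l,m,o,q}, so it must be p.
(r5,c4): row 5 has {l,m,p}; column 4 has {n,o,p}, so it must be q.
(r1,c1): row 1 has {n,o,p,q}; column 1 has {m,o,p}, so it must be l.
(r1,c4): row 1 has {l,n,o,p,q}; column 4 has {n,o,p,q}, so it must be m.
(r2,c4): row 2 has {m,o,p}; column 4 has {m,n,o,p,q}, so it must be l.
(r2,c6): row 2 has {l,m,o,p}; column 6 has {l,m,o,p,q}, so it must be n.
(r3,c5): row 3 has {m,n,o,p,q}; column 5 has {m,p}, so it must be l.
(r5,c1): row 5 has {l,m,p,q}; column 1 has {l,m,o,p}, so it must be n.
(r5,c5): row 5 has {l,m,n,p,q}; column 5 has {l,m,p}, so it must be o.
(r6,c1): row 6 has {l,m,o,p}; column 1 has {l,m,n,o,p}, so it must be q.
(r6,c5): row 6 has {l,m,o,p,q}; column 5 has {l,m,o,p}, so it must be n.
(r2,c5): row 2 has {l,m,n,o,p}; column 5 has {l,m,n,o,p}, so it must be q.

l q n m p o / p o m l q n / m n o p l q / o l q n m p / n p l q o m / q m p o n l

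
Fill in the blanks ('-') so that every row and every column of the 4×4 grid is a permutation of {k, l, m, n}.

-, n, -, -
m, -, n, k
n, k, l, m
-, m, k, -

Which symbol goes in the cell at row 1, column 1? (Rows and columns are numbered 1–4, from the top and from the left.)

Cell (r1,c3): row 1 has {n}; column 3 has {k,l,n} → m.
Cell (r1,c4): row 1 has {m,n}; column 4 has {k,m} → l.
Cell (r2,c2): row 2 has {k,m,n}; column 2 has {k,m,n} → l.
Cell (r4,c1): row 4 has {k,m}; column 1 has {m,n} → l.
Cell (r4,c4): row 4 has {k,l,m}; column 4 has {k,l,m} → n.
Cell (r1,c1): row 1 has {l,m,n}; column 1 has {l,m,n} → k.

k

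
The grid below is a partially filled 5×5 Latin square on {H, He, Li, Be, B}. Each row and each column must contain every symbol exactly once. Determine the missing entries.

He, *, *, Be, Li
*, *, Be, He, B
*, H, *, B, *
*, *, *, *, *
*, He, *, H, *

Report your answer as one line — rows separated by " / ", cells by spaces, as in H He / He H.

He B H Be Li / H Li Be He B / Be H Li B He / B Be He Li H / Li He B H Be

(r1,c2): row 1 has {He,Li,Be}; column 2 has {H,He}, so it must be B.
(r1,c3): row 1 has {He,Li,Be,B}; column 3 has {Be}, so it must be H.
(r2,c2): row 2 has {He,Be,B}; column 2 has {H,He,B}, so it must be Li.
(r4,c2): row 4 is empty so far; column 2 has {H,He,Li,B}, so it must be Be.
(r4,c4): row 4 has {Be}; column 4 has {H,He,Be,B}, so it must be Li.
(r5,c5): row 5 has {H,He}; column 5 has {Li,B}, so it must be Be.
(r2,c1): row 2 has {He,Li,Be,B}; column 1 has {He}, so it must be H.
(r3,c5): row 3 has {H,B}; column 5 has {Li,Be,B}, so it must be He.
(r4,c1): row 4 has {Li,Be}; column 1 has {H,He}, so it must be B.
(r4,c3): row 4 has {Li,Be,B}; column 3 has {H,Be}, so it must be He.
(r4,c5): row 4 has {He,Li,Be,B}; column 5 has {He,Li,Be,B}, so it must be H.
(r5,c1): row 5 has {H,He,Be}; column 1 has {H,He,B}, so it must be Li.
(r5,c3): row 5 has {H,He,Li,Be}; column 3 has {H,He,Be}, so it must be B.
(r3,c1): row 3 has {H,He,B}; column 1 has {H,He,Li,B}, so it must be Be.
(r3,c3): row 3 has {H,He,Be,B}; column 3 has {H,He,Be,B}, so it must be Li.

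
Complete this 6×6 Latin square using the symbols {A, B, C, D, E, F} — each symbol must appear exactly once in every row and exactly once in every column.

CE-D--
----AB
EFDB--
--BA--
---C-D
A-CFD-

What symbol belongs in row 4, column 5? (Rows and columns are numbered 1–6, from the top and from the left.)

Cell (r2,c4): row 2 has {A,B}; column 4 has {A,B,C,D,F} → E.
Cell (r3,c5): row 3 has {B,D,E,F}; column 5 has {A,D} → C.
Cell (r3,c6): row 3 has {B,C,D,E,F}; column 6 has {B,D} → A.
Cell (r6,c2): row 6 has {A,C,D,F}; column 2 has {E,F} → B.
Cell (r6,c6): row 6 has {A,B,C,D,F}; column 6 has {A,B,D} → E.
Cell (r1,c6): row 1 has {C,D,E}; column 6 has {A,B,D,E} → F.
Cell (r2,c3): row 2 has {A,B,E}; column 3 has {B,C,D} → F.
Cell (r4,c6): row 4 has {A,B}; column 6 has {A,B,D,E,F} → C.
Cell (r5,c2): row 5 has {C,D}; column 2 has {B,E,F} → A.
Cell (r5,c3): row 5 has {A,C,D}; column 3 has {B,C,D,F} → E.
Cell (r1,c3): row 1 has {C,D,E,F}; column 3 has {B,C,D,E,F} → A.
Cell (r1,c5): row 1 has {A,C,D,E,F}; column 5 has {A,C,D} → B.
Cell (r2,c1): row 2 has {A,B,E,F}; column 1 has {A,C,E} → D.
Cell (r2,c2): row 2 has {A,B,D,E,F}; column 2 has {A,B,E,F} → C.
Cell (r4,c1): row 4 has {A,B,C}; column 1 has {A,C,D,E} → F.
Cell (r4,c2): row 4 has {A,B,C,F}; column 2 has {A,B,C,E,F} → D.
Cell (r4,c5): row 4 has {A,B,C,D,F}; column 5 has {A,B,C,D} → E.

E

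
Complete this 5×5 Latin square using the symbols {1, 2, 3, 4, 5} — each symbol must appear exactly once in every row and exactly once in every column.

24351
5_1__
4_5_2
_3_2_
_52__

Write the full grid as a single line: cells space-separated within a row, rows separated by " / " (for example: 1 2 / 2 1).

row 2 has {1,5}; column 2 has {3,4,5} — only 2 is left for (r2,c2).
row 3 has {2,4,5}; column 2 has {2,3,4,5} — only 1 is left for (r3,c2).
row 3 has {1,2,4,5}; column 4 has {2,5} — only 3 is left for (r3,c4).
row 4 has {2,3}; column 1 has {2,4,5} — only 1 is left for (r4,c1).
row 4 has {1,2,3}; column 3 has {1,2,3,5} — only 4 is left for (r4,c3).
row 4 has {1,2,3,4}; column 5 has {1,2} — only 5 is left for (r4,c5).
row 5 has {2,5}; column 1 has {1,2,4,5} — only 3 is left for (r5,c1).
row 5 has {2,3,5}; column 5 has {1,2,5} — only 4 is left for (r5,c5).
row 2 has {1,2,5}; column 4 has {2,3,5} — only 4 is left for (r2,c4).
row 2 has {1,2,4,5}; column 5 has {1,2,4,5} — only 3 is left for (r2,c5).
row 5 has {2,3,4,5}; column 4 has {2,3,4,5} — only 1 is left for (r5,c4).

2 4 3 5 1 / 5 2 1 4 3 / 4 1 5 3 2 / 1 3 4 2 5 / 3 5 2 1 4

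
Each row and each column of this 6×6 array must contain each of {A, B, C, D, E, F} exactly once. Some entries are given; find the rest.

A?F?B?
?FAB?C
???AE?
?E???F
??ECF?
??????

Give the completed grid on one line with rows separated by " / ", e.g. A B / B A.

A C F E B D / E F A B D C / F D C A E B / C E B D A F / D B E C F A / B A D F C E

(r2,c5) = D
(r4,c4) = D
(r1,c4) = E
(r1,c6) = D
(r2,c1) = E
(r3,c6) = B
(r5,c6) = A
(r6,c4) = F
(r6,c6) = E
(r1,c2) = C
(r3,c2) = D
(r3,c3) = C
(r4,c3) = B
(r5,c2) = B
(r6,c2) = A
(r6,c3) = D
(r6,c5) = C
(r3,c1) = F
(r4,c1) = C
(r4,c5) = A
(r5,c1) = D
(r6,c1) = B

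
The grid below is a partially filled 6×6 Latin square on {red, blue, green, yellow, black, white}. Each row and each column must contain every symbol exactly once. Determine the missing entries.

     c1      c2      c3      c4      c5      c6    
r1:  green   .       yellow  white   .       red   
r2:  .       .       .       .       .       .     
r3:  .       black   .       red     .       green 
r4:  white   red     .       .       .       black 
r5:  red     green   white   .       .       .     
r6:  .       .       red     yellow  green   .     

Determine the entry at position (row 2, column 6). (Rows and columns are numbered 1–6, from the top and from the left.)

white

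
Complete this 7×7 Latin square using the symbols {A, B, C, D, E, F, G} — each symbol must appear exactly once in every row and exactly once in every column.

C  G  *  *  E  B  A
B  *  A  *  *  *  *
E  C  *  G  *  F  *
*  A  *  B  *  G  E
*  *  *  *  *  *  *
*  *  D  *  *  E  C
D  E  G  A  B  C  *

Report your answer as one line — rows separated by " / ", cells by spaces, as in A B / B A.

(r1,c3) = F
(r1,c4) = D
(r2,c6) = D
(r3,c3) = B
(r3,c7) = D
(r4,c1) = F
(r4,c3) = C
(r4,c5) = D
(r5,c3) = E
(r5,c6) = A
(r6,c4) = F
(r7,c7) = F
(r2,c2) = F
(r2,c7) = G
(r3,c5) = A
(r5,c1) = G
(r5,c4) = C
(r5,c5) = F
(r5,c7) = B
(r6,c1) = A
(r6,c2) = B
(r6,c5) = G
(r2,c4) = E
(r2,c5) = C
(r5,c2) = D

C G F D E B A / B F A E C D G / E C B G A F D / F A C B D G E / G D E C F A B / A B D F G E C / D E G A B C F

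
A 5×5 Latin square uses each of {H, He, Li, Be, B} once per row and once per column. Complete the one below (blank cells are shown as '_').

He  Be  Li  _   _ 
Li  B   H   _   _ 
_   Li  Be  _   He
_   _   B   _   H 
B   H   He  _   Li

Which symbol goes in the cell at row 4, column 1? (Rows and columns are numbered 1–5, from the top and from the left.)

Be

Cell (r1,c5): row 1 has {He,Li,Be}; column 5 has {H,He,Li} → B.
Cell (r2,c5): row 2 has {H,Li,B}; column 5 has {H,He,Li,B} → Be.
Cell (r3,c1): row 3 has {He,Li,Be}; column 1 has {He,Li,B} → H.
Cell (r3,c4): row 3 has {H,He,Li,Be}; column 4 is empty so far → B.
Cell (r4,c1): row 4 has {H,B}; column 1 has {H,He,Li,B} → Be.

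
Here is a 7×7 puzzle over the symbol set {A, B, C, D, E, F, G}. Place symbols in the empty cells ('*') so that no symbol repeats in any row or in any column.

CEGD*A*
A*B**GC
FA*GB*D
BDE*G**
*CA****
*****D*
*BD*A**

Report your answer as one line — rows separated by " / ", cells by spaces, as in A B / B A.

C E G D F A B / A F B E D G C / F A C G B E D / B D E A G C F / D C A F E B G / E G F B C D A / G B D C A F E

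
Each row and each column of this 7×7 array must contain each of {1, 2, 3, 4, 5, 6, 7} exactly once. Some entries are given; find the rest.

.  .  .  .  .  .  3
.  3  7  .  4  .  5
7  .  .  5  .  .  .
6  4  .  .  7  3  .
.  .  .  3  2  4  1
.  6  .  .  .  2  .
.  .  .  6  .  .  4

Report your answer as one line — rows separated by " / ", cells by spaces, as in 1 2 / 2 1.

(r4,c7) = 2
(r5,c1) = 5
(r5,c2) = 7
(r5,c3) = 6
(r6,c7) = 7
(r3,c7) = 6
(r4,c4) = 1
(r6,c4) = 4
(r2,c4) = 2
(r3,c6) = 1
(r4,c3) = 5
(r1,c4) = 7
(r2,c1) = 1
(r2,c6) = 6
(r3,c2) = 2
(r3,c5) = 3
(r6,c1) = 3
(r6,c3) = 1
(r6,c5) = 5
(r7,c1) = 2
(r7,c3) = 3
(r7,c5) = 1
(r1,c1) = 4
(r1,c3) = 2
(r1,c5) = 6
(r1,c6) = 5
(r3,c3) = 4
(r7,c2) = 5
(r7,c6) = 7
(r1,c2) = 1

4 1 2 7 6 5 3 / 1 3 7 2 4 6 5 / 7 2 4 5 3 1 6 / 6 4 5 1 7 3 2 / 5 7 6 3 2 4 1 / 3 6 1 4 5 2 7 / 2 5 3 6 1 7 4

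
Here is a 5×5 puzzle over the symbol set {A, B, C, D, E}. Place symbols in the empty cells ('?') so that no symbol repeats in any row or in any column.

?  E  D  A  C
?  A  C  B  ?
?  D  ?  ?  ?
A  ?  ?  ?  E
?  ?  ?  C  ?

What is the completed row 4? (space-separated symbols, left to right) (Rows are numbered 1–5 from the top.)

A C B D E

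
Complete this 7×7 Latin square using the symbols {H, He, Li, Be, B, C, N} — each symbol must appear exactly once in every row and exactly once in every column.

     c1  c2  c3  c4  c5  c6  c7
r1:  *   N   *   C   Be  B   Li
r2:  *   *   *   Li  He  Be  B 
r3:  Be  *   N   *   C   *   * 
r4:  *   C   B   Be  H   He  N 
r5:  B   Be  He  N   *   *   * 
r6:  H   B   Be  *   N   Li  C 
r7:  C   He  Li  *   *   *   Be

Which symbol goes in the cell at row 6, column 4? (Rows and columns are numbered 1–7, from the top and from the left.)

He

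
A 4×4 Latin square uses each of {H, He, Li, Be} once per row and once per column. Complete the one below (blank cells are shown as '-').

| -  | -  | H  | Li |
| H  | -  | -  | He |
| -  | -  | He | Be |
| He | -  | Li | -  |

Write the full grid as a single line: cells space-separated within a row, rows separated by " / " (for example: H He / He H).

Be He H Li / H Li Be He / Li H He Be / He Be Li H

row 1 has {H,Li}; column 1 has {H,He} — only Be is left for (r1,c1).
row 1 has {H,Li,Be}; column 2 is empty so far — only He is left for (r1,c2).
row 2 has {H,He}; column 3 has {H,He,Li} — only Be is left for (r2,c3).
row 3 has {He,Be}; column 1 has {H,He,Be} — only Li is left for (r3,c1).
row 3 has {He,Li,Be}; column 2 has {He} — only H is left for (r3,c2).
row 4 has {He,Li}; column 2 has {H,He} — only Be is left for (r4,c2).
row 4 has {He,Li,Be}; column 4 has {He,Li,Be} — only H is left for (r4,c4).
row 2 has {H,He,Be}; column 2 has {H,He,Be} — only Li is left for (r2,c2).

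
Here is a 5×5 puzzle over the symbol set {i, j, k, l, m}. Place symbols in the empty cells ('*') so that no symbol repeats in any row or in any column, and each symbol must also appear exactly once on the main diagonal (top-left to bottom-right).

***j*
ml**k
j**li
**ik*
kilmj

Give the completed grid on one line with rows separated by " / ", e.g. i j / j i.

i m k j l / m l j i k / j k m l i / l j i k m / k i l m j

At row 1, column 1: row 1 has {j}; column 1 has {j,k,m}; the diagonal has {j,k,l}; that leaves i.
At row 2, column 3: row 2 has {k,l,m}; column 3 has {i,l}; that leaves j.
At row 2, column 4: row 2 has {j,k,l,m}; column 4 has {j,k,l,m}; that leaves i.
At row 3, column 3: row 3 has {i,j,l}; column 3 has {i,j,l}; the diagonal has {i,j,k,l}; that leaves m.
At row 4, column 1: row 4 has {i,k}; column 1 has {i,j,k,m}; that leaves l.
At row 4, column 5: row 4 has {i,k,l}; column 5 has {i,j,k}; that leaves m.
At row 1, column 3: row 1 has {i,j}; column 3 has {i,j,l,m}; that leaves k.
At row 1, column 5: row 1 has {i,j,k}; column 5 has {i,j,k,m}; that leaves l.
At row 3, column 2: row 3 has {i,j,l,m}; column 2 has {i,l}; that leaves k.
At row 4, column 2: row 4 has {i,k,l,m}; column 2 has {i,k,l}; that leaves j.
At row 1, column 2: row 1 has {i,j,k,l}; column 2 has {i,j,k,l}; that leaves m.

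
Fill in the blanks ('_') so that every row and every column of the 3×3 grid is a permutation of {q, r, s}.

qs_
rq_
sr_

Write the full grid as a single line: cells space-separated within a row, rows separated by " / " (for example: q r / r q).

row 1 has {q,s}; column 3 is empty so far — only r is left for (r1,c3).
row 2 has {q,r}; column 3 has {r} — only s is left for (r2,c3).
row 3 has {r,s}; column 3 has {r,s} — only q is left for (r3,c3).

q s r / r q s / s r q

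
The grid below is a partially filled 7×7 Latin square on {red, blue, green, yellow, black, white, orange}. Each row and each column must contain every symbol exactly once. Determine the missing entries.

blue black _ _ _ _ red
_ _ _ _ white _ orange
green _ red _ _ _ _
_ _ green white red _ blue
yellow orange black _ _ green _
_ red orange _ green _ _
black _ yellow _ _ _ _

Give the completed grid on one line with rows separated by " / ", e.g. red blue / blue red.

blue black white green yellow orange red / red green blue black white yellow orange / green blue red orange black white yellow / orange yellow green white red black blue / yellow orange black red blue green white / white red orange yellow green blue black / black white yellow blue orange red green

(r1,c3) = white
(r2,c1) = red
(r2,c3) = blue
(r4,c1) = orange
(r4,c2) = yellow
(r4,c6) = black
(r5,c5) = blue
(r5,c7) = white
(r6,c1) = white
(r7,c5) = orange
(r7,c7) = green
(r1,c5) = yellow
(r1,c6) = orange
(r2,c2) = green
(r2,c6) = yellow
(r3,c5) = black
(r3,c7) = yellow
(r5,c4) = red
(r6,c6) = blue
(r6,c7) = black
(r7,c4) = blue
(r1,c4) = green
(r2,c4) = black
(r3,c4) = orange
(r3,c6) = white
(r6,c4) = yellow
(r7,c2) = white
(r7,c6) = red
(r3,c2) = blue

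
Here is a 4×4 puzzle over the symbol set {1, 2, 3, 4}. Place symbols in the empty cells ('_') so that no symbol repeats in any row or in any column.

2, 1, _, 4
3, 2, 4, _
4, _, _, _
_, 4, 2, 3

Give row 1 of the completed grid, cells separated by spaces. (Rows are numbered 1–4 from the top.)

2 1 3 4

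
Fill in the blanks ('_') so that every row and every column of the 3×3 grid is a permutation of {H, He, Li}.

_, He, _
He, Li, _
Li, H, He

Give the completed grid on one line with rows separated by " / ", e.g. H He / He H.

H He Li / He Li H / Li H He

(r1,c1) = H
(r1,c3) = Li
(r2,c3) = H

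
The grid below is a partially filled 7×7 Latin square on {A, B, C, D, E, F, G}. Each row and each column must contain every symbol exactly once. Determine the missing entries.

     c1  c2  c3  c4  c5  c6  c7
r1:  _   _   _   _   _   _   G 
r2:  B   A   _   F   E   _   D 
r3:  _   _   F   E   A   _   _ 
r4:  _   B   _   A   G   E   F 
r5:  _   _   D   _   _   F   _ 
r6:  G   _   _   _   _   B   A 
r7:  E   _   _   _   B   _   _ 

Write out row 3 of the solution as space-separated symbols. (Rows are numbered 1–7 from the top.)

(r4,c3) = C
(r5,c5) = C
(r6,c3) = E
(r7,c7) = C
(r2,c3) = G
(r2,c6) = C
(r3,c7) = B
(r4,c1) = D
(r5,c1) = A
(r5,c7) = E
(r7,c3) = A
(r1,c3) = B
(r3,c1) = C
(r5,c2) = G
(r5,c4) = B
(r1,c1) = F
(r1,c5) = D
(r1,c6) = A
(r3,c2) = D
(r3,c6) = G

C D F E A G B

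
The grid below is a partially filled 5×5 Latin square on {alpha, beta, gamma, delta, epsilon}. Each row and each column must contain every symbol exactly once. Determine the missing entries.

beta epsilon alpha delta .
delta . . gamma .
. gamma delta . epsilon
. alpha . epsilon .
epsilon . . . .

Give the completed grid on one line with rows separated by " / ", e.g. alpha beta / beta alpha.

(r1,c5) = gamma
(r2,c2) = beta
(r2,c3) = epsilon
(r2,c5) = alpha
(r3,c1) = alpha
(r3,c4) = beta
(r4,c1) = gamma
(r4,c3) = beta
(r4,c5) = delta
(r5,c2) = delta
(r5,c3) = gamma
(r5,c4) = alpha
(r5,c5) = beta

beta epsilon alpha delta gamma / delta beta epsilon gamma alpha / alpha gamma delta beta epsilon / gamma alpha beta epsilon delta / epsilon delta gamma alpha beta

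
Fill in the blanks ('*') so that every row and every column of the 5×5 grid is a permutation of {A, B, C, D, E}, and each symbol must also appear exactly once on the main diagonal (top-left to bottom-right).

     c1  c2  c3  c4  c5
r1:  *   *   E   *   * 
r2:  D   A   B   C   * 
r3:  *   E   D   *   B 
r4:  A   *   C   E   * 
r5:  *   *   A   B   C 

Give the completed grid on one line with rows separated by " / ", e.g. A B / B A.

B C E D A / D A B C E / C E D A B / A B C E D / E D A B C

row 1 has {E}; column 1 has {A,D}; the diagonal has {A,C,D,E} — only B is left for (r1,c1).
row 2 has {A,B,C,D}; column 5 has {B,C} — only E is left for (r2,c5).
row 3 has {B,D,E}; column 1 has {A,B,D} — only C is left for (r3,c1).
row 3 has {B,C,D,E}; column 4 has {B,C,E} — only A is left for (r3,c4).
row 4 has {A,C,E}; column 5 has {B,C,E} — only D is left for (r4,c5).
row 5 has {A,B,C}; column 1 has {A,B,C,D} — only E is left for (r5,c1).
row 5 has {A,B,C,E}; column 2 has {A,E} — only D is left for (r5,c2).
row 1 has {B,E}; column 2 has {A,D,E} — only C is left for (r1,c2).
row 1 has {B,C,E}; column 4 has {A,B,C,E} — only D is left for (r1,c4).
row 1 has {B,C,D,E}; column 5 has {B,C,D,E} — only A is left for (r1,c5).
row 4 has {A,C,D,E}; column 2 has {A,C,D,E} — only B is left for (r4,c2).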